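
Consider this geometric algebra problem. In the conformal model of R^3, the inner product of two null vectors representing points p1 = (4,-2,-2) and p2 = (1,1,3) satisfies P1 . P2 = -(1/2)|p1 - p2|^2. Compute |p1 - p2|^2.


p1 - p2 = (3, -3, -5)
|p1 - p2|^2 = 3^2 + (-3)^2 + (-5)^2
= 9 + 9 + 25
= 43


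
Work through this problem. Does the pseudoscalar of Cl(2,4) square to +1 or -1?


The pseudoscalar I = e1...e_n (product of all n generators) of Cl(p,q) satisfies I^2 = (-1)^(q + n(n-1)/2).
p = 2, q = 4, n = p + q = 6
n(n-1)/2 = 6 * 5 / 2 = 15
Exponent = q + n(n-1)/2 = 4 + 15 = 19
I^2 = (-1)^19 = -1


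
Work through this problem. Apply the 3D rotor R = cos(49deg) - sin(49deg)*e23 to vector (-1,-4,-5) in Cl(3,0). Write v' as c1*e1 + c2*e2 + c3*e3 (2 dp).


Rotor R = cos(49deg) - sin(49deg)*e23
Rotation angle theta = 2 * 49 = 98 degrees in the e23 plane (e2 -> e3).
The component perpendicular to the plane (e1) is invariant: v'_1 = v1 = -1.00
cos(98deg) = -0.1392, sin(98deg) = 0.9903
v'_2 = v2*cos(theta) - v3*sin(theta) = -4*(-0.1392) - (-5)*0.9903 = 5.51
v'_3 = v2*sin(theta) + v3*cos(theta) = -4*0.9903 + (-5)*(-0.1392) = -3.27
v' = -1.00*e1 + 5.51*e2 - 3.27*e3


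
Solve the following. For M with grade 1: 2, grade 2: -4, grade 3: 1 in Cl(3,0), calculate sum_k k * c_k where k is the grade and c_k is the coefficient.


Grade-weighted sum = sum of grade_k * coefficient_k
1*2 = 2
2*(-4) = -8
3*1 = 3
Total = 2 + (-8) + 3 = -3


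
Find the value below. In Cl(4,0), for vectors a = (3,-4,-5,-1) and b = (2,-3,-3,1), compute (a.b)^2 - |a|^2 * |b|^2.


a . b = 3*2 + (-4)*(-3) + (-5)*(-3) + (-1)*1
= 6 + 12 + 15 + (-1) = 32
|a|^2 = 3^2 + (-4)^2 + (-5)^2 + (-1)^2 = 51
|b|^2 = 2^2 + (-3)^2 + (-3)^2 + 1^2 = 23
(a.b)^2 = 32^2 = 1024
|a|^2 * |b|^2 = 51 * 23 = 1173
Result = 1024 - 1173 = -149


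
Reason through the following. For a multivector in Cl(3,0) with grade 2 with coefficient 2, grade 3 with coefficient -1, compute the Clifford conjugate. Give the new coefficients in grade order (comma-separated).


Clifford conjugate sign for grade k: (-1)^(k(k+1)/2)
Grade 2: (-1)^(2*3/2) = (-1)^3 = -1, coeff 2 -> -2
Grade 3: (-1)^(3*4/2) = (-1)^6 = 1, coeff -1 -> -1
Conjugated coefficients: -2, -1


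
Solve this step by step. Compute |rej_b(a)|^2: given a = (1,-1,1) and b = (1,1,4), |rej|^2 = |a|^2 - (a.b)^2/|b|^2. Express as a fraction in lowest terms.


|a|^2 = 1^2 + (-1)^2 + 1^2 = 3
|b|^2 = 1^2 + 1^2 + 4^2 = 18
a . b = 1*1 + (-1)*1 + 1*4 = 4
(a.b)^2 = 4^2 = 16
|rej|^2 = 3 - 16/18
= (54 - 16)/18
= 38/18
In lowest terms: 19/9


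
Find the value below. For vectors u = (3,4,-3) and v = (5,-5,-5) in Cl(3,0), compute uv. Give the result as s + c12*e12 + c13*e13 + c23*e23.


In Cl(3,0): e_i^2 = 1, e_ie_j = -e_je_i for i != j.
Scalar part = u . v = 3*5 + 4*(-5) + (-3)*(-5)
= 15 + (-20) + 15 = 10
e12 coeff = 3*(-5) - 4*5 = -15 - 20 = -35
e13 coeff = 3*(-5) - (-3)*5 = -15 - (-15) = 0
e23 coeff = 4*(-5) - (-3)*(-5) = -20 - 15 = -35
uv = 10 - 35*e12 + 0*e13 - 35*e23


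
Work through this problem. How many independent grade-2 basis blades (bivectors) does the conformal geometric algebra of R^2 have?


The conformal model of R^2 uses Cl(3,1) with m = 2 + 2 = 4 generators.
Number of grade-2 blades = C(m, 2) = C(4, 2)
= 4*3/2 = 6


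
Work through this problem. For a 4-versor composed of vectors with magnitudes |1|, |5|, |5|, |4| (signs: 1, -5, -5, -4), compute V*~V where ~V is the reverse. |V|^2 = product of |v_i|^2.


Each vector v_i has |v_i|^2 = s_i^2
Squared scales: 1^2 = 1, (-5)^2 = 25, (-5)^2 = 25, (-4)^2 = 16
|V|^2 = 1 * 25 * 25 * 16
= 10000


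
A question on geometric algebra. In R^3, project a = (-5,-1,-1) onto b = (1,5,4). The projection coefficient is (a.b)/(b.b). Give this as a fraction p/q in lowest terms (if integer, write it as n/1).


Projection coefficient = (a . b) / (b . b)
a . b = (-5)*1 + (-1)*5 + (-1)*4
= -5 + (-5) + (-4) = -14
b . b = 1^2 + 5^2 + 4^2
= 1 + 25 + 16 = 42
Coefficient = -14/42
In lowest terms: -1/3


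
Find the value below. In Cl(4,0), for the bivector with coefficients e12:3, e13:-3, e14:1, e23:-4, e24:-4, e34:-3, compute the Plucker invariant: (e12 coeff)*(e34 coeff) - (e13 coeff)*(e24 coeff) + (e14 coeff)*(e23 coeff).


Plucker relation: af - be + cd
a*f = 3*(-3) = -9
b*e = (-3)*(-4) = 12
c*d = 1*(-4) = -4
af - be + cd = -9 - 12 + (-4)
= -25


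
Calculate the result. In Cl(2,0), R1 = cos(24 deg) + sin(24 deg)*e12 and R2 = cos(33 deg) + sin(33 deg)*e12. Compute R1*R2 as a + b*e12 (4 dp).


Same-plane rotors commute and their half-angles add:
R1*R2 = cos(a1 + a2) + sin(a1 + a2)*e12.
a1 + a2 = 24 + 33 = 57 deg
cos(57 deg) = 0.5446
sin(57 deg) = 0.8387
R1*R2 = 0.5446 + 0.8387*e12


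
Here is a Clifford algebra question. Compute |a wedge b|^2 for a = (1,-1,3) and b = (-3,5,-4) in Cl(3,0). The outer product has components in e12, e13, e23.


a wedge b = (a1*b2 - a2*b1)*e12 + (a1*b3 - a3*b1)*e13 + (a2*b3 - a3*b2)*e23
e12 coeff: 1*5 - (-1)*(-3) = 5 - 3 = 2
e13 coeff: 1*(-4) - 3*(-3) = -4 - (-9) = 5
e23 coeff: (-1)*(-4) - 3*5 = 4 - 15 = -11
|a wedge b|^2 = 2^2 + 5^2 + (-11)^2
= 4 + 25 + 121
= 150


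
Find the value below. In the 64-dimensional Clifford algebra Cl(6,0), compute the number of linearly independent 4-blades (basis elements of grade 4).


Number of grade-k basis blades in Cl(p,q) with n = p + q is C(n, k).
n = 6 + 0 = 6
C(6, 4) = 6! / (4! * 2!)
= 720 / (24 * 2)
= 15


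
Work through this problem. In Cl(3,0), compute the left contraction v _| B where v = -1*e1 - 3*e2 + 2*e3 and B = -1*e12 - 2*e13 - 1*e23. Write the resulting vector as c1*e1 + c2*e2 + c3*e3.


Left contraction v _| B = <vB>_1 (grade-1 part of the geometric product vB).
Using e1_|e12 = e2, e2_|e12 = -e1, e1_|e13 = e3, e3_|e13 = -e1, e2_|e23 = e3, e3_|e23 = -e2:
e1 coeff: -v2*b12 - v3*b13 = -(-3)*(-1) - (2)*(-2) = 1
e2 coeff: v1*b12 - v3*b23 = (-1)*(-1) - (2)*(-1) = 3
e3 coeff: v1*b13 + v2*b23 = (-1)*(-2) + (-3)*(-1) = 5
v _| B = 1*e1 + 3*e2 + 5*e3


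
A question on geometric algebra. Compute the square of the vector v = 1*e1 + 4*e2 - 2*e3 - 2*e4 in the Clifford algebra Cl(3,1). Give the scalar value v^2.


v^2 = sum of c_i^2 * e_i^2
Positive signature terms (e_i^2 = +1): 1^2 + 4^2 + (-2)^2 = 21
Negative signature terms (e_j^2 = -1): (-2)^2 = 4
v^2 = 21 - 4 = 17


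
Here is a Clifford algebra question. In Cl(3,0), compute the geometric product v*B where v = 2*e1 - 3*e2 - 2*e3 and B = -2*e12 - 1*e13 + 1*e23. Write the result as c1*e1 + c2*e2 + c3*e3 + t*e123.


vB has grade-1 (vector) and grade-3 (trivector) parts: vB = (v _| B) + (v ^ B).
Vector part <vB>_1:
  e1: -v2*b12 - v3*b13 = -(-3)*(-2) - (-2)*(-1) = -8
  e2: v1*b12 - v3*b23 = (2)*(-2) - (-2)*(1) = -2
  e3: v1*b13 + v2*b23 = (2)*(-1) + (-3)*(1) = -5
Trivector part <vB>_3:
  e123: v1*b23 - v2*b13 + v3*b12 = (2)*(1) - (-3)*(-1) + (-2)*(-2) = 3
vB = -8*e1 - 2*e2 - 5*e3 + 3*e123


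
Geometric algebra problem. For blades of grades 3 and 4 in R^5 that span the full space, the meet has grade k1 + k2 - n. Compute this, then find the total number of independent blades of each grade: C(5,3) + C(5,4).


Meet grade = grade(A) + grade(B) - n
= 3 + 4 - 5 = 2
C(5,3) = 10
C(5,4) = 5
dim_A + dim_B = 10 + 5 = 15


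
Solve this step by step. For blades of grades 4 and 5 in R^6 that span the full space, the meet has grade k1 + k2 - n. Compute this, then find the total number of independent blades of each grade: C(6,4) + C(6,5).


Meet grade = grade(A) + grade(B) - n
= 4 + 5 - 6 = 3
C(6,4) = 15
C(6,5) = 6
dim_A + dim_B = 15 + 6 = 21


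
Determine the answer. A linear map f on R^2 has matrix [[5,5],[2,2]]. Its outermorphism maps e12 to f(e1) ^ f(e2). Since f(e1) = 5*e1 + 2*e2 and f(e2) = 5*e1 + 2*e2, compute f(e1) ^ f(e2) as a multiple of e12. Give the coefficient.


The outermorphism of a linear map f sends e1^e2 to f(e1)^f(e2).
f(e1) = 5*e1 + 2*e2
f(e2) = 5*e1 + 2*e2
f(e1) ^ f(e2) = (5*e1 + 2*e2) ^ (5*e1 + 2*e2)
= 5*2*e12 + 2*5*e21
= (10 - 10)*e12
= 0*e12
Coefficient = 0


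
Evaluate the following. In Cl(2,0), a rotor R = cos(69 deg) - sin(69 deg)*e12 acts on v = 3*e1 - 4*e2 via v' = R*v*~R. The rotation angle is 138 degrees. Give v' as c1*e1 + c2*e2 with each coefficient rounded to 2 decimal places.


Rotor R = cos(69deg) - sin(69deg)*e12
Rotation angle theta = 2 * 69 = 138 degrees
v' = R*v*~R rotates v by theta.
cos(138deg) = -0.7431, sin(138deg) = 0.6691
v'_1 = 3*cos(138deg) - (-4)*sin(138deg)
= 3*(-0.7431) - (-4)*0.6691
= 0.45
v'_2 = 3*sin(138deg) + (-4)*cos(138deg)
= 3*0.6691 + (-4)*(-0.7431)
= 4.98
v' = 0.45*e1 + 4.98*e2


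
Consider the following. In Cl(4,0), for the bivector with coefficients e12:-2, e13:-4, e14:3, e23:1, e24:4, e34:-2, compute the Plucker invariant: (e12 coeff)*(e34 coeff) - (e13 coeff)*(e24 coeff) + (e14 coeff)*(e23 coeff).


Plucker relation: af - be + cd
a*f = (-2)*(-2) = 4
b*e = (-4)*4 = -16
c*d = 3*1 = 3
af - be + cd = 4 - (-16) + 3
= 23


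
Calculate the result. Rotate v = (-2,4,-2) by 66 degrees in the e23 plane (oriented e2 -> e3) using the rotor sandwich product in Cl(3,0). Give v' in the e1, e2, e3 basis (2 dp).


Rotor R = cos(33deg) - sin(33deg)*e23
Rotation angle theta = 2 * 33 = 66 degrees in the e23 plane (e2 -> e3).
The component perpendicular to the plane (e1) is invariant: v'_1 = v1 = -2.00
cos(66deg) = 0.4067, sin(66deg) = 0.9135
v'_2 = v2*cos(theta) - v3*sin(theta) = 4*0.4067 - (-2)*0.9135 = 3.45
v'_3 = v2*sin(theta) + v3*cos(theta) = 4*0.9135 + (-2)*0.4067 = 2.84
v' = -2.00*e1 + 3.45*e2 + 2.84*e3


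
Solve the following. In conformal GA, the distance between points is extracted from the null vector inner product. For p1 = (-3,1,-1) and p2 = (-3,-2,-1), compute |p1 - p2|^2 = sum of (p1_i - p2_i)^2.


p1 - p2 = (0, 3, 0)
|p1 - p2|^2 = 0^2 + 3^2 + 0^2
= 0 + 9 + 0
= 9


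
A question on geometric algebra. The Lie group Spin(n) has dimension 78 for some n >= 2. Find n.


dim Spin(n) = dim so(n) = n(n-1)/2.
Solve n(n-1)/2 = 78, i.e. n^2 - n - 156 = 0.
Discriminant = 1 + 8*78 = 625
n = (1 + sqrt(625))/2 = (1 + 25)/2 = 13


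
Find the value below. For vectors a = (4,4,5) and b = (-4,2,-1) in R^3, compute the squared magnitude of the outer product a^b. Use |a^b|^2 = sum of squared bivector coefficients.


a wedge b = (a1*b2 - a2*b1)*e12 + (a1*b3 - a3*b1)*e13 + (a2*b3 - a3*b2)*e23
e12 coeff: 4*2 - 4*(-4) = 8 - (-16) = 24
e13 coeff: 4*(-1) - 5*(-4) = -4 - (-20) = 16
e23 coeff: 4*(-1) - 5*2 = -4 - 10 = -14
|a wedge b|^2 = 24^2 + 16^2 + (-14)^2
= 576 + 256 + 196
= 1028


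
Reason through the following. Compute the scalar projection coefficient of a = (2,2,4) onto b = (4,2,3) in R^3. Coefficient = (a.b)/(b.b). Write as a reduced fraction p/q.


Projection coefficient = (a . b) / (b . b)
a . b = 2*4 + 2*2 + 4*3
= 8 + 4 + 12 = 24
b . b = 4^2 + 2^2 + 3^2
= 16 + 4 + 9 = 29
Coefficient = 24/29
In lowest terms: 24/29


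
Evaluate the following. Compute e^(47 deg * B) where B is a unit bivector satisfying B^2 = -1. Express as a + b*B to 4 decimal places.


For a unit bivector B with B^2 = -1, the exponential series gives
e^(theta*B) = cos(theta) + sin(theta)*B (the GA analogue of Euler's formula).
theta = 47 degrees = 0.820305 rad
cos(47 deg) = 0.6820
sin(47 deg) = 0.7314
exp(theta*B) = 0.6820 + 0.7314*B


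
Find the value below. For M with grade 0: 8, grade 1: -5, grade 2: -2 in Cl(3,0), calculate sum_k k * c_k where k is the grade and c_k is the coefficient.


Grade-weighted sum = sum of grade_k * coefficient_k
0*8 = 0
1*(-5) = -5
2*(-2) = -4
Total = 0 + (-5) + (-4) = -9


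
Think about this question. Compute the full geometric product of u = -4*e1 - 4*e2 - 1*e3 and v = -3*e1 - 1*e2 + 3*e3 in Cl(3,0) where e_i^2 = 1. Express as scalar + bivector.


In Cl(3,0): e_i^2 = 1, e_ie_j = -e_je_i for i != j.
Scalar part = u . v = (-4)*(-3) + (-4)*(-1) + (-1)*3
= 12 + 4 + (-3) = 13
e12 coeff = (-4)*(-1) - (-4)*(-3) = 4 - 12 = -8
e13 coeff = (-4)*3 - (-1)*(-3) = -12 - 3 = -15
e23 coeff = (-4)*3 - (-1)*(-1) = -12 - 1 = -13
uv = 13 - 8*e12 - 15*e13 - 13*e23


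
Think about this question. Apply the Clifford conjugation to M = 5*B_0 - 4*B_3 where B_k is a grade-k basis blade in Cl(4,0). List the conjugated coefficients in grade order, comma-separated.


Clifford conjugate sign for grade k: (-1)^(k(k+1)/2)
Grade 0: (-1)^(0*1/2) = (-1)^0 = 1, coeff 5 -> 5
Grade 3: (-1)^(3*4/2) = (-1)^6 = 1, coeff -4 -> -4
Conjugated coefficients: 5, -4


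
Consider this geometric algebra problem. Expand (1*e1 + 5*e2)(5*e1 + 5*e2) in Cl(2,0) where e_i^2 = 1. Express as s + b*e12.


Expand: (1*e1 + 5*e2)(5*e1 + 5*e2)
= 1*5*e1e1 + 1*5*e1e2 + 5*5*e2e1 + 5*5*e2e2
Using e1^2 = e2^2 = 1, e2e1 = -e1e2:
Scalar part s = 1*5 + 5*5 = 5 + 25 = 30
Bivector part b = 1*5 - 5*5 = 5 - 25 = -20
uv = 30 - 20*e12


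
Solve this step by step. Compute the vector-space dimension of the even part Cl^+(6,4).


Even subalgebra dimension = 2^(n-1)
n = 6 + 4 = 10
2^(10 - 1) = 2^9 = 512
Verification: sum of C(10,k) for even k = 1 + 45 + 210 + 210 + 45 + 1 = 512
Result = 512


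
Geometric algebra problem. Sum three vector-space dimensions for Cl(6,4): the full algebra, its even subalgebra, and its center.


n = 6 + 4 = 10
Total dim = 2^10 = 1024
Even subalgebra dim = 2^9 = 512
n is even, so center dim = 1
Sum = 1024 + 512 + 1 = 1537


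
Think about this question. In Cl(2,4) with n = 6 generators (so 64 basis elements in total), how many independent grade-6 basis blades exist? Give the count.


Number of grade-k basis blades in Cl(p,q) with n = p + q is C(n, k).
n = 2 + 4 = 6
C(6, 6) = 6! / (6! * 0!)
= 720 / (720 * 1)
= 1


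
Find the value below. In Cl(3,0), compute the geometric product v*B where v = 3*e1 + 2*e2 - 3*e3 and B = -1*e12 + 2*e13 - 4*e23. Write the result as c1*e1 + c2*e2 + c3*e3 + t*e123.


vB has grade-1 (vector) and grade-3 (trivector) parts: vB = (v _| B) + (v ^ B).
Vector part <vB>_1:
  e1: -v2*b12 - v3*b13 = -(2)*(-1) - (-3)*(2) = 8
  e2: v1*b12 - v3*b23 = (3)*(-1) - (-3)*(-4) = -15
  e3: v1*b13 + v2*b23 = (3)*(2) + (2)*(-4) = -2
Trivector part <vB>_3:
  e123: v1*b23 - v2*b13 + v3*b12 = (3)*(-4) - (2)*(2) + (-3)*(-1) = -13
vB = 8*e1 - 15*e2 - 2*e3 - 13*e123


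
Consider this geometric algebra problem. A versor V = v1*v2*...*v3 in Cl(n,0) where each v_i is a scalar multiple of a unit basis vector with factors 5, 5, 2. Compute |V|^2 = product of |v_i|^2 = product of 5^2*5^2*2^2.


Each vector v_i has |v_i|^2 = s_i^2
Squared scales: 5^2 = 25, 5^2 = 25, 2^2 = 4
|V|^2 = 25 * 25 * 4
= 2500


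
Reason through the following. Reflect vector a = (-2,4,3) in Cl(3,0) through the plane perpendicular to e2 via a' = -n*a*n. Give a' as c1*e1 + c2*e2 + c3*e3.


Reflection formula: a' = -n*a*n, with n = e2 (unit vector, n^2 = 1).
For reflection through hyperplane perp to e2:
The component along e2 flips sign, others stay.
a = (-2, 4, 3)
a' = (-2, -4, 3)
a' = -2*e1 - 4*e2 + 3*e3


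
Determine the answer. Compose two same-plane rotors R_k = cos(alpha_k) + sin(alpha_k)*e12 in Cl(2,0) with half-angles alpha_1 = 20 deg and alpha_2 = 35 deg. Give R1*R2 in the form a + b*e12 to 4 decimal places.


Same-plane rotors commute and their half-angles add:
R1*R2 = cos(a1 + a2) + sin(a1 + a2)*e12.
a1 + a2 = 20 + 35 = 55 deg
cos(55 deg) = 0.5736
sin(55 deg) = 0.8192
R1*R2 = 0.5736 + 0.8192*e12


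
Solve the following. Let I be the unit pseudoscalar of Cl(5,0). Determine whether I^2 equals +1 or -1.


The pseudoscalar I = e1...e_n (product of all n generators) of Cl(p,q) satisfies I^2 = (-1)^(q + n(n-1)/2).
p = 5, q = 0, n = p + q = 5
n(n-1)/2 = 5 * 4 / 2 = 10
Exponent = q + n(n-1)/2 = 0 + 10 = 10
I^2 = (-1)^10 = +1


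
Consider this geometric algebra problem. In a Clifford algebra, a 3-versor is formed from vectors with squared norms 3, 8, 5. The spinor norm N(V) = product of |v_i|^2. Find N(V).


Spinor norm N(V) = |v1|^2 * |v2|^2 * ... * |v3|^2
= 3 * 8 * 5
Running product: 3, 24, 120
N(V) = 120


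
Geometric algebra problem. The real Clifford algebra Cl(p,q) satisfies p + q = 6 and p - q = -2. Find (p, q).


We need p + q = 6 and p - q = -2.
Adding: 2p = 6 + (-2) = 4, so p = 2.
Then q = 6 - 2 = 4.
(p, q) = (2, 4)


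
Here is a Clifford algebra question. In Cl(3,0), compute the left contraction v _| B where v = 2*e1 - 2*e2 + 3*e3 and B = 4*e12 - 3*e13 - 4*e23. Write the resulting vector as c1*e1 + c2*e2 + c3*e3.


Left contraction v _| B = <vB>_1 (grade-1 part of the geometric product vB).
Using e1_|e12 = e2, e2_|e12 = -e1, e1_|e13 = e3, e3_|e13 = -e1, e2_|e23 = e3, e3_|e23 = -e2:
e1 coeff: -v2*b12 - v3*b13 = -(-2)*(4) - (3)*(-3) = 17
e2 coeff: v1*b12 - v3*b23 = (2)*(4) - (3)*(-4) = 20
e3 coeff: v1*b13 + v2*b23 = (2)*(-3) + (-2)*(-4) = 2
v _| B = 17*e1 + 20*e2 + 2*e3


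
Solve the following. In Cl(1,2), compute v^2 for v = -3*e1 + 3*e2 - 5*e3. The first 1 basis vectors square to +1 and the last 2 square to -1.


v^2 = sum of c_i^2 * e_i^2
Positive signature terms (e_i^2 = +1): (-3)^2 = 9
Negative signature terms (e_j^2 = -1): 3^2 + (-5)^2 = 34
v^2 = 9 - 34 = -25


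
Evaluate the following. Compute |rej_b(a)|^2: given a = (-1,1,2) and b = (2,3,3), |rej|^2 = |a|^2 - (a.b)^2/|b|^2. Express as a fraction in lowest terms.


|a|^2 = (-1)^2 + 1^2 + 2^2 = 6
|b|^2 = 2^2 + 3^2 + 3^2 = 22
a . b = (-1)*2 + 1*3 + 2*3 = 7
(a.b)^2 = 7^2 = 49
|rej|^2 = 6 - 49/22
= (132 - 49)/22
= 83/22
In lowest terms: 83/22


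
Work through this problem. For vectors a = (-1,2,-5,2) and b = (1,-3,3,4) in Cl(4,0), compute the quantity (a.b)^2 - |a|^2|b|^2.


a . b = (-1)*1 + 2*(-3) + (-5)*3 + 2*4
= -1 + (-6) + (-15) + 8 = -14
|a|^2 = (-1)^2 + 2^2 + (-5)^2 + 2^2 = 34
|b|^2 = 1^2 + (-3)^2 + 3^2 + 4^2 = 35
(a.b)^2 = (-14)^2 = 196
|a|^2 * |b|^2 = 34 * 35 = 1190
Result = 196 - 1190 = -994


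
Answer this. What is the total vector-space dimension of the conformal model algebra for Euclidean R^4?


The conformal model of R^4 uses Cl(5,1): the 4 Euclidean generators plus two extra orthogonal generators e+ (e+^2 = +1) and e- (e-^2 = -1), from which the null vectors e0, einf are built.
Number of generators m = 4 + 2 = 6.
dim Cl(p,q) = 2^m = 2^6 = 64


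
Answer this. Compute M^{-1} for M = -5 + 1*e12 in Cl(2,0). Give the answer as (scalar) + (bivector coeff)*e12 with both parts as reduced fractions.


M = -5 + 1*e12, where e12^2 = -1.
Since M commutes with its reverse ~M = a - b*e12, M * ~M = a^2 - b^2*e12^2 = a^2 + b^2.
So M^{-1} = ~M / (a^2 + b^2) = (a - b*e12)/(a^2 + b^2).
a^2 + b^2 = 25 + 1 = 26
Scalar part = -5/26 = -5/26
Bivector coeff = -1/26 = -1/26
M^{-1} = -5/26 - 1/26*e12


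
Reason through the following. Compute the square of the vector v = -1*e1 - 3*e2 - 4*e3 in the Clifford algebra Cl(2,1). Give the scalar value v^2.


v^2 = sum of c_i^2 * e_i^2
Positive signature terms (e_i^2 = +1): (-1)^2 + (-3)^2 = 10
Negative signature terms (e_j^2 = -1): (-4)^2 = 16
v^2 = 10 - 16 = -6


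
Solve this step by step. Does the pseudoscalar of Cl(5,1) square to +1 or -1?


The pseudoscalar I = e1...e_n (product of all n generators) of Cl(p,q) satisfies I^2 = (-1)^(q + n(n-1)/2).
p = 5, q = 1, n = p + q = 6
n(n-1)/2 = 6 * 5 / 2 = 15
Exponent = q + n(n-1)/2 = 1 + 15 = 16
I^2 = (-1)^16 = +1


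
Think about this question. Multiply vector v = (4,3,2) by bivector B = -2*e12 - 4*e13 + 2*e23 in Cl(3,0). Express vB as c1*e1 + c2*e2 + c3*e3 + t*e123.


vB has grade-1 (vector) and grade-3 (trivector) parts: vB = (v _| B) + (v ^ B).
Vector part <vB>_1:
  e1: -v2*b12 - v3*b13 = -(3)*(-2) - (2)*(-4) = 14
  e2: v1*b12 - v3*b23 = (4)*(-2) - (2)*(2) = -12
  e3: v1*b13 + v2*b23 = (4)*(-4) + (3)*(2) = -10
Trivector part <vB>_3:
  e123: v1*b23 - v2*b13 + v3*b12 = (4)*(2) - (3)*(-4) + (2)*(-2) = 16
vB = 14*e1 - 12*e2 - 10*e3 + 16*e123


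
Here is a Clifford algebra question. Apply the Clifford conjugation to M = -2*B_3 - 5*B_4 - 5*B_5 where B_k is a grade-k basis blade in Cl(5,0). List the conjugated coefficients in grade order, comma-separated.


Clifford conjugate sign for grade k: (-1)^(k(k+1)/2)
Grade 3: (-1)^(3*4/2) = (-1)^6 = 1, coeff -2 -> -2
Grade 4: (-1)^(4*5/2) = (-1)^10 = 1, coeff -5 -> -5
Grade 5: (-1)^(5*6/2) = (-1)^15 = -1, coeff -5 -> 5
Conjugated coefficients: -2, -5, 5


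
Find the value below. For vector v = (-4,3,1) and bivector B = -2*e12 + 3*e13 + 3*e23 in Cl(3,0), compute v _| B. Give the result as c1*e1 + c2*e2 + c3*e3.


Left contraction v _| B = <vB>_1 (grade-1 part of the geometric product vB).
Using e1_|e12 = e2, e2_|e12 = -e1, e1_|e13 = e3, e3_|e13 = -e1, e2_|e23 = e3, e3_|e23 = -e2:
e1 coeff: -v2*b12 - v3*b13 = -(3)*(-2) - (1)*(3) = 3
e2 coeff: v1*b12 - v3*b23 = (-4)*(-2) - (1)*(3) = 5
e3 coeff: v1*b13 + v2*b23 = (-4)*(3) + (3)*(3) = -3
v _| B = 3*e1 + 5*e2 - 3*e3


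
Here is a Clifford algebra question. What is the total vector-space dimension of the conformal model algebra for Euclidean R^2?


The conformal model of R^2 uses Cl(3,1): the 2 Euclidean generators plus two extra orthogonal generators e+ (e+^2 = +1) and e- (e-^2 = -1), from which the null vectors e0, einf are built.
Number of generators m = 2 + 2 = 4.
dim Cl(p,q) = 2^m = 2^4 = 16


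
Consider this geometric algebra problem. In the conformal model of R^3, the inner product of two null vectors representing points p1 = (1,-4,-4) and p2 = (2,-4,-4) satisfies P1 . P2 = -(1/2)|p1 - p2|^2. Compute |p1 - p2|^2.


p1 - p2 = (-1, 0, 0)
|p1 - p2|^2 = (-1)^2 + 0^2 + 0^2
= 1 + 0 + 0
= 1


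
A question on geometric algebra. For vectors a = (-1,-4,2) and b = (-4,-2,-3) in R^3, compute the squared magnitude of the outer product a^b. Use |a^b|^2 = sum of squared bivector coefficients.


a wedge b = (a1*b2 - a2*b1)*e12 + (a1*b3 - a3*b1)*e13 + (a2*b3 - a3*b2)*e23
e12 coeff: (-1)*(-2) - (-4)*(-4) = 2 - 16 = -14
e13 coeff: (-1)*(-3) - 2*(-4) = 3 - (-8) = 11
e23 coeff: (-4)*(-3) - 2*(-2) = 12 - (-4) = 16
|a wedge b|^2 = (-14)^2 + 11^2 + 16^2
= 196 + 121 + 256
= 573


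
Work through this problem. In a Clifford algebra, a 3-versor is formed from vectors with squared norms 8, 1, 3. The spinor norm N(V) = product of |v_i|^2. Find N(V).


Spinor norm N(V) = |v1|^2 * |v2|^2 * ... * |v3|^2
= 8 * 1 * 3
Running product: 8, 8, 24
N(V) = 24


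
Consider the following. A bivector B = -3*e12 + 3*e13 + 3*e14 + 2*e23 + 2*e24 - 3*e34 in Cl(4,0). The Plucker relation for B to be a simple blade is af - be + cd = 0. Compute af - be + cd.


Plucker relation: af - be + cd
a*f = (-3)*(-3) = 9
b*e = 3*2 = 6
c*d = 3*2 = 6
af - be + cd = 9 - 6 + 6
= 9


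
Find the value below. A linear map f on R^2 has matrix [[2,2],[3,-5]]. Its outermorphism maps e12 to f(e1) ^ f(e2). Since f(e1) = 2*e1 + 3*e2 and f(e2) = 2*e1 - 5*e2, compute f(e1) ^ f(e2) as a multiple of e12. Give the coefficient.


The outermorphism of a linear map f sends e1^e2 to f(e1)^f(e2).
f(e1) = 2*e1 + 3*e2
f(e2) = 2*e1 - 5*e2
f(e1) ^ f(e2) = (2*e1 + 3*e2) ^ (2*e1 - 5*e2)
= 2*(-5)*e12 + 3*2*e21
= (-10 - 6)*e12
= -16*e12
Coefficient = -16


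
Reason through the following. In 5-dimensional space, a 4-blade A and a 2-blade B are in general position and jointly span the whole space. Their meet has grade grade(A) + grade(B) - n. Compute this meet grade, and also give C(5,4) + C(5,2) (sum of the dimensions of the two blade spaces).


Meet grade = grade(A) + grade(B) - n
= 4 + 2 - 5 = 1
C(5,4) = 5
C(5,2) = 10
dim_A + dim_B = 5 + 10 = 15


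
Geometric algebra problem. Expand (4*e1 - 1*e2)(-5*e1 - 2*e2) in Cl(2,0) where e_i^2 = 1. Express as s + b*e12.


Expand: (4*e1 - 1*e2)(-5*e1 - 2*e2)
= 4*(-5)*e1e1 + 4*(-2)*e1e2 + (-1)*(-5)*e2e1 + (-1)*(-2)*e2e2
Using e1^2 = e2^2 = 1, e2e1 = -e1e2:
Scalar part s = 4*(-5) + (-1)*(-2) = -20 + 2 = -18
Bivector part b = 4*(-2) - (-1)*(-5) = -8 - 5 = -13
uv = -18 - 13*e12


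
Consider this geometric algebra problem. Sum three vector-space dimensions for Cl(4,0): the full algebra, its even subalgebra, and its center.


n = 4 + 0 = 4
Total dim = 2^4 = 16
Even subalgebra dim = 2^3 = 8
n is even, so center dim = 1
Sum = 16 + 8 + 1 = 25


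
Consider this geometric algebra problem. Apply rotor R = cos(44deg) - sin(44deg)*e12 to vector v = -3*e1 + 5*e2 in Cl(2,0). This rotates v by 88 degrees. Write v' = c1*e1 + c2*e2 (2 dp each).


Rotor R = cos(44deg) - sin(44deg)*e12
Rotation angle theta = 2 * 44 = 88 degrees
v' = R*v*~R rotates v by theta.
cos(88deg) = 0.0349, sin(88deg) = 0.9994
v'_1 = -3*cos(88deg) - 5*sin(88deg)
= -3*0.0349 - 5*0.9994
= -5.10
v'_2 = -3*sin(88deg) + 5*cos(88deg)
= -3*0.9994 + 5*0.0349
= -2.82
v' = -5.10*e1 - 2.82*e2


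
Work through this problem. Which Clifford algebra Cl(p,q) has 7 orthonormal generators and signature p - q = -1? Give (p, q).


We need p + q = 7 and p - q = -1.
Adding: 2p = 7 + (-1) = 6, so p = 3.
Then q = 7 - 3 = 4.
(p, q) = (3, 4)


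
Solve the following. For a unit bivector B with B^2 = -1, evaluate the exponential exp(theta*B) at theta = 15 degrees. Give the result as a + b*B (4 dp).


For a unit bivector B with B^2 = -1, the exponential series gives
e^(theta*B) = cos(theta) + sin(theta)*B (the GA analogue of Euler's formula).
theta = 15 degrees = 0.261799 rad
cos(15 deg) = 0.9659
sin(15 deg) = 0.2588
exp(theta*B) = 0.9659 + 0.2588*B


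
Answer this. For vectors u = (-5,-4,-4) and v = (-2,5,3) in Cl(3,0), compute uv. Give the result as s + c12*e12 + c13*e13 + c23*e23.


In Cl(3,0): e_i^2 = 1, e_ie_j = -e_je_i for i != j.
Scalar part = u . v = (-5)*(-2) + (-4)*5 + (-4)*3
= 10 + (-20) + (-12) = -22
e12 coeff = (-5)*5 - (-4)*(-2) = -25 - 8 = -33
e13 coeff = (-5)*3 - (-4)*(-2) = -15 - 8 = -23
e23 coeff = (-4)*3 - (-4)*5 = -12 - (-20) = 8
uv = -22 - 33*e12 - 23*e13 + 8*e23


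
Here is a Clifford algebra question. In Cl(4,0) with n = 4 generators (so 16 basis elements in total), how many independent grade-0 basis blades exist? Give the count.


Number of grade-k basis blades in Cl(p,q) with n = p + q is C(n, k).
n = 4 + 0 = 4
C(4, 0) = 4! / (0! * 4!)
= 24 / (1 * 24)
= 1


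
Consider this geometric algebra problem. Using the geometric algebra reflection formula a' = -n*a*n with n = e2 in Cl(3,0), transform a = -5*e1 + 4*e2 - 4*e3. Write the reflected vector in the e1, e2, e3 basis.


Reflection formula: a' = -n*a*n, with n = e2 (unit vector, n^2 = 1).
For reflection through hyperplane perp to e2:
The component along e2 flips sign, others stay.
a = (-5, 4, -4)
a' = (-5, -4, -4)
a' = -5*e1 - 4*e2 - 4*e3


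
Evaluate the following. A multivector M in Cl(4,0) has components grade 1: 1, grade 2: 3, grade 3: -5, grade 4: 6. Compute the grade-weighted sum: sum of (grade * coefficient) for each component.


Grade-weighted sum = sum of grade_k * coefficient_k
1*1 = 1
2*3 = 6
3*(-5) = -15
4*6 = 24
Total = 1 + 6 + (-15) + 24 = 16


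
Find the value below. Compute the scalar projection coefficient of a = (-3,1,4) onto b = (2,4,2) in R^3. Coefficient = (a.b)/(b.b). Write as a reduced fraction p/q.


Projection coefficient = (a . b) / (b . b)
a . b = (-3)*2 + 1*4 + 4*2
= -6 + 4 + 8 = 6
b . b = 2^2 + 4^2 + 2^2
= 4 + 16 + 4 = 24
Coefficient = 6/24
In lowest terms: 1/4


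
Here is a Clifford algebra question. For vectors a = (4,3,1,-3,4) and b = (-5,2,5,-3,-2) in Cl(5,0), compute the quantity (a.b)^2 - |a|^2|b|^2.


a . b = 4*(-5) + 3*2 + 1*5 + (-3)*(-3) + 4*(-2)
= -20 + 6 + 5 + 9 + (-8) = -8
|a|^2 = 4^2 + 3^2 + 1^2 + (-3)^2 + 4^2 = 51
|b|^2 = (-5)^2 + 2^2 + 5^2 + (-3)^2 + (-2)^2 = 67
(a.b)^2 = (-8)^2 = 64
|a|^2 * |b|^2 = 51 * 67 = 3417
Result = 64 - 3417 = -3353


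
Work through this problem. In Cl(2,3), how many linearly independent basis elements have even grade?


Even subalgebra dimension = 2^(n-1)
n = 2 + 3 = 5
2^(5 - 1) = 2^4 = 16
Verification: sum of C(5,k) for even k = 1 + 10 + 5 = 16
Result = 16


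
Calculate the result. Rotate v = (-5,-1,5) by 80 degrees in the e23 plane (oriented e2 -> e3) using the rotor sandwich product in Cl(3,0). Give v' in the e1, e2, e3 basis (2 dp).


Rotor R = cos(40deg) - sin(40deg)*e23
Rotation angle theta = 2 * 40 = 80 degrees in the e23 plane (e2 -> e3).
The component perpendicular to the plane (e1) is invariant: v'_1 = v1 = -5.00
cos(80deg) = 0.1736, sin(80deg) = 0.9848
v'_2 = v2*cos(theta) - v3*sin(theta) = -1*0.1736 - 5*0.9848 = -5.10
v'_3 = v2*sin(theta) + v3*cos(theta) = -1*0.9848 + 5*0.1736 = -0.12
v' = -5.00*e1 - 5.10*e2 - 0.12*e3


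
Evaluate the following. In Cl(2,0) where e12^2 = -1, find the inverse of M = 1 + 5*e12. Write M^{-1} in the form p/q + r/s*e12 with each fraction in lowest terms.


M = 1 + 5*e12, where e12^2 = -1.
Since M commutes with its reverse ~M = a - b*e12, M * ~M = a^2 - b^2*e12^2 = a^2 + b^2.
So M^{-1} = ~M / (a^2 + b^2) = (a - b*e12)/(a^2 + b^2).
a^2 + b^2 = 1 + 25 = 26
Scalar part = 1/26 = 1/26
Bivector coeff = -5/26 = -5/26
M^{-1} = 1/26 - 5/26*e12


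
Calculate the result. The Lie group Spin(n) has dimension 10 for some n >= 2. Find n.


dim Spin(n) = dim so(n) = n(n-1)/2.
Solve n(n-1)/2 = 10, i.e. n^2 - n - 20 = 0.
Discriminant = 1 + 8*10 = 81
n = (1 + sqrt(81))/2 = (1 + 9)/2 = 5


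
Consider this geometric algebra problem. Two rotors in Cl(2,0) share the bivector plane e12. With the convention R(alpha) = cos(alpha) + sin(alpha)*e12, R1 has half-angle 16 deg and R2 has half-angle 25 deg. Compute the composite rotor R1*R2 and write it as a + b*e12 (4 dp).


Same-plane rotors commute and their half-angles add:
R1*R2 = cos(a1 + a2) + sin(a1 + a2)*e12.
a1 + a2 = 16 + 25 = 41 deg
cos(41 deg) = 0.7547
sin(41 deg) = 0.6561
R1*R2 = 0.7547 + 0.6561*e12


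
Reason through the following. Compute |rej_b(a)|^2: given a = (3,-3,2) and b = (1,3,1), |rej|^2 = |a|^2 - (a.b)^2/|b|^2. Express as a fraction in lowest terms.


|a|^2 = 3^2 + (-3)^2 + 2^2 = 22
|b|^2 = 1^2 + 3^2 + 1^2 = 11
a . b = 3*1 + (-3)*3 + 2*1 = -4
(a.b)^2 = (-4)^2 = 16
|rej|^2 = 22 - 16/11
= (242 - 16)/11
= 226/11
In lowest terms: 226/11


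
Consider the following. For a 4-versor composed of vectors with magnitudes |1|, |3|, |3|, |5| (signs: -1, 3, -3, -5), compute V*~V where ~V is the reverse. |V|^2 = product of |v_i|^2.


Each vector v_i has |v_i|^2 = s_i^2
Squared scales: (-1)^2 = 1, 3^2 = 9, (-3)^2 = 9, (-5)^2 = 25
|V|^2 = 1 * 9 * 9 * 25
= 2025


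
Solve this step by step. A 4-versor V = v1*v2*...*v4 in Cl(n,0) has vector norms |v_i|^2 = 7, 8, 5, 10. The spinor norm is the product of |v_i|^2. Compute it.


Spinor norm N(V) = |v1|^2 * |v2|^2 * ... * |v4|^2
= 7 * 8 * 5 * 10
Running product: 7, 56, 280, 2800
N(V) = 2800


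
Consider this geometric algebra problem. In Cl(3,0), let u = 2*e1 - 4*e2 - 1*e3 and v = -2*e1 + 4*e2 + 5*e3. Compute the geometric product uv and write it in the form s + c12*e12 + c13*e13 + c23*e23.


In Cl(3,0): e_i^2 = 1, e_ie_j = -e_je_i for i != j.
Scalar part = u . v = 2*(-2) + (-4)*4 + (-1)*5
= -4 + (-16) + (-5) = -25
e12 coeff = 2*4 - (-4)*(-2) = 8 - 8 = 0
e13 coeff = 2*5 - (-1)*(-2) = 10 - 2 = 8
e23 coeff = (-4)*5 - (-1)*4 = -20 - (-4) = -16
uv = -25 + 0*e12 + 8*e13 - 16*e23


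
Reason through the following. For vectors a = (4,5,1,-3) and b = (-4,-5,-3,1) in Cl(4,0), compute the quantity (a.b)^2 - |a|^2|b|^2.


a . b = 4*(-4) + 5*(-5) + 1*(-3) + (-3)*1
= -16 + (-25) + (-3) + (-3) = -47
|a|^2 = 4^2 + 5^2 + 1^2 + (-3)^2 = 51
|b|^2 = (-4)^2 + (-5)^2 + (-3)^2 + 1^2 = 51
(a.b)^2 = (-47)^2 = 2209
|a|^2 * |b|^2 = 51 * 51 = 2601
Result = 2209 - 2601 = -392


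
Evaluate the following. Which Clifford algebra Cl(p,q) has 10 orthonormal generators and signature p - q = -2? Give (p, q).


We need p + q = 10 and p - q = -2.
Adding: 2p = 10 + (-2) = 8, so p = 4.
Then q = 10 - 4 = 6.
(p, q) = (4, 6)


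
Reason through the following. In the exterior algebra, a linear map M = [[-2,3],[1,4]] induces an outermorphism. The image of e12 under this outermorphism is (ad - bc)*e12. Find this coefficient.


The outermorphism of a linear map f sends e1^e2 to f(e1)^f(e2).
f(e1) = -2*e1 + 1*e2
f(e2) = 3*e1 + 4*e2
f(e1) ^ f(e2) = (-2*e1 + 1*e2) ^ (3*e1 + 4*e2)
= (-2)*4*e12 + 1*3*e21
= (-8 - 3)*e12
= -11*e12
Coefficient = -11


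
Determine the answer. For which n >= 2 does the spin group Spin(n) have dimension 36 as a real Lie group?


dim Spin(n) = dim so(n) = n(n-1)/2.
Solve n(n-1)/2 = 36, i.e. n^2 - n - 72 = 0.
Discriminant = 1 + 8*36 = 289
n = (1 + sqrt(289))/2 = (1 + 17)/2 = 9


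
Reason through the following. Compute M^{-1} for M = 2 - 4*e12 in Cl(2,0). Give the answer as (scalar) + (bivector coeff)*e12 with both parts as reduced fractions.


M = 2 - 4*e12, where e12^2 = -1.
Since M commutes with its reverse ~M = a - b*e12, M * ~M = a^2 - b^2*e12^2 = a^2 + b^2.
So M^{-1} = ~M / (a^2 + b^2) = (a - b*e12)/(a^2 + b^2).
a^2 + b^2 = 4 + 16 = 20
Scalar part = 2/20 = 1/10
Bivector coeff = 4/20 = 1/5
M^{-1} = 1/10 + 1/5*e12


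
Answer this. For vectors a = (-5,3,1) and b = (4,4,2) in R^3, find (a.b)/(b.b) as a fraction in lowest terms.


Projection coefficient = (a . b) / (b . b)
a . b = (-5)*4 + 3*4 + 1*2
= -20 + 12 + 2 = -6
b . b = 4^2 + 4^2 + 2^2
= 16 + 16 + 4 = 36
Coefficient = -6/36
In lowest terms: -1/6


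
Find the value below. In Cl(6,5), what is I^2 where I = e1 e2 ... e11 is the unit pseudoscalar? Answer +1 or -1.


The pseudoscalar I = e1...e_n (product of all n generators) of Cl(p,q) satisfies I^2 = (-1)^(q + n(n-1)/2).
p = 6, q = 5, n = p + q = 11
n(n-1)/2 = 11 * 10 / 2 = 55
Exponent = q + n(n-1)/2 = 5 + 55 = 60
I^2 = (-1)^60 = +1


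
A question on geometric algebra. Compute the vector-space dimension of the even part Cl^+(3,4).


Even subalgebra dimension = 2^(n-1)
n = 3 + 4 = 7
2^(7 - 1) = 2^6 = 64
Verification: sum of C(7,k) for even k = 1 + 21 + 35 + 7 = 64
Result = 64


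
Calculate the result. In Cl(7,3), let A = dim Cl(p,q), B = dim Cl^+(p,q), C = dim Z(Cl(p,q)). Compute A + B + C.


n = 7 + 3 = 10
Total dim = 2^10 = 1024
Even subalgebra dim = 2^9 = 512
n is even, so center dim = 1
Sum = 1024 + 512 + 1 = 1537


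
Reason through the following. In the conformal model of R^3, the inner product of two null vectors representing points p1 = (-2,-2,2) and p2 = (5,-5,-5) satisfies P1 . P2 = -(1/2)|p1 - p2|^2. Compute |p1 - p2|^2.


p1 - p2 = (-7, 3, 7)
|p1 - p2|^2 = (-7)^2 + 3^2 + 7^2
= 49 + 9 + 49
= 107


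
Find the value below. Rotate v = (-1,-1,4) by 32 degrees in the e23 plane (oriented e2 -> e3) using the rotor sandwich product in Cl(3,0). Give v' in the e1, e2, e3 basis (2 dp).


Rotor R = cos(16deg) - sin(16deg)*e23
Rotation angle theta = 2 * 16 = 32 degrees in the e23 plane (e2 -> e3).
The component perpendicular to the plane (e1) is invariant: v'_1 = v1 = -1.00
cos(32deg) = 0.8480, sin(32deg) = 0.5299
v'_2 = v2*cos(theta) - v3*sin(theta) = -1*0.8480 - 4*0.5299 = -2.97
v'_3 = v2*sin(theta) + v3*cos(theta) = -1*0.5299 + 4*0.8480 = 2.86
v' = -1.00*e1 - 2.97*e2 + 2.86*e3


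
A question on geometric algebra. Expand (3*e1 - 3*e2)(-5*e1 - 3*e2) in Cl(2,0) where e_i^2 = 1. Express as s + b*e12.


Expand: (3*e1 - 3*e2)(-5*e1 - 3*e2)
= 3*(-5)*e1e1 + 3*(-3)*e1e2 + (-3)*(-5)*e2e1 + (-3)*(-3)*e2e2
Using e1^2 = e2^2 = 1, e2e1 = -e1e2:
Scalar part s = 3*(-5) + (-3)*(-3) = -15 + 9 = -6
Bivector part b = 3*(-3) - (-3)*(-5) = -9 - 15 = -24
uv = -6 - 24*e12


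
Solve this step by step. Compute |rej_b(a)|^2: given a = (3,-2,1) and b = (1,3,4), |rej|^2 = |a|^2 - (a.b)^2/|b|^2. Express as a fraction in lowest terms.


|a|^2 = 3^2 + (-2)^2 + 1^2 = 14
|b|^2 = 1^2 + 3^2 + 4^2 = 26
a . b = 3*1 + (-2)*3 + 1*4 = 1
(a.b)^2 = 1^2 = 1
|rej|^2 = 14 - 1/26
= (364 - 1)/26
= 363/26
In lowest terms: 363/26


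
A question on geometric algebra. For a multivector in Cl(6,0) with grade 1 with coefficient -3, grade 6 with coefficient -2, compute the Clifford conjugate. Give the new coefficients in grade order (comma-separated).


Clifford conjugate sign for grade k: (-1)^(k(k+1)/2)
Grade 1: (-1)^(1*2/2) = (-1)^1 = -1, coeff -3 -> 3
Grade 6: (-1)^(6*7/2) = (-1)^21 = -1, coeff -2 -> 2
Conjugated coefficients: 3, 2


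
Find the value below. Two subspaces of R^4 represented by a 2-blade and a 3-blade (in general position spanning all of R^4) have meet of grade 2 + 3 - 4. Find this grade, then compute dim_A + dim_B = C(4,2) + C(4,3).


Meet grade = grade(A) + grade(B) - n
= 2 + 3 - 4 = 1
C(4,2) = 6
C(4,3) = 4
dim_A + dim_B = 6 + 4 = 10


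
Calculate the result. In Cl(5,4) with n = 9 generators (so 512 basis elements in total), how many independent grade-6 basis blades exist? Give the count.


Number of grade-k basis blades in Cl(p,q) with n = p + q is C(n, k).
n = 5 + 4 = 9
C(9, 6) = 9! / (6! * 3!)
= 362880 / (720 * 6)
= 84


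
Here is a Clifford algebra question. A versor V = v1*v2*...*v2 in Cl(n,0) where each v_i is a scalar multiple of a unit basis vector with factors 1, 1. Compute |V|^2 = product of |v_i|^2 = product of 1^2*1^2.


Each vector v_i has |v_i|^2 = s_i^2
Squared scales: 1^2 = 1, 1^2 = 1
|V|^2 = 1 * 1
= 1


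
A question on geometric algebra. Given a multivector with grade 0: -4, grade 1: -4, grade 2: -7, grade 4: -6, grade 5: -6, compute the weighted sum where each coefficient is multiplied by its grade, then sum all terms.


Grade-weighted sum = sum of grade_k * coefficient_k
0*(-4) = 0
1*(-4) = -4
2*(-7) = -14
4*(-6) = -24
5*(-6) = -30
Total = 0 + (-4) + (-14) + (-24) + (-30) = -72


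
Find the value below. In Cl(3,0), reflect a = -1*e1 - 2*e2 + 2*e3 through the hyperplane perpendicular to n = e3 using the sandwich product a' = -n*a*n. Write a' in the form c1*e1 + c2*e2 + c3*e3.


Reflection formula: a' = -n*a*n, with n = e3 (unit vector, n^2 = 1).
For reflection through hyperplane perp to e3:
The component along e3 flips sign, others stay.
a = (-1, -2, 2)
a' = (-1, -2, -2)
a' = -1*e1 - 2*e2 - 2*e3


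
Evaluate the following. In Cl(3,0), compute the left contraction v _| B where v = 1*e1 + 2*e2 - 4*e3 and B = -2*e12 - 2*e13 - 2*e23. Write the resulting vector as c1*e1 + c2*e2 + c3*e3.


Left contraction v _| B = <vB>_1 (grade-1 part of the geometric product vB).
Using e1_|e12 = e2, e2_|e12 = -e1, e1_|e13 = e3, e3_|e13 = -e1, e2_|e23 = e3, e3_|e23 = -e2:
e1 coeff: -v2*b12 - v3*b13 = -(2)*(-2) - (-4)*(-2) = -4
e2 coeff: v1*b12 - v3*b23 = (1)*(-2) - (-4)*(-2) = -10
e3 coeff: v1*b13 + v2*b23 = (1)*(-2) + (2)*(-2) = -6
v _| B = -4*e1 - 10*e2 - 6*e3


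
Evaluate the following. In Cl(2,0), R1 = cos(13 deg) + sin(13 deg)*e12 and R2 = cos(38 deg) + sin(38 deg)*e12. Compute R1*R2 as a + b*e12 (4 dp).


Same-plane rotors commute and their half-angles add:
R1*R2 = cos(a1 + a2) + sin(a1 + a2)*e12.
a1 + a2 = 13 + 38 = 51 deg
cos(51 deg) = 0.6293
sin(51 deg) = 0.7771
R1*R2 = 0.6293 + 0.7771*e12


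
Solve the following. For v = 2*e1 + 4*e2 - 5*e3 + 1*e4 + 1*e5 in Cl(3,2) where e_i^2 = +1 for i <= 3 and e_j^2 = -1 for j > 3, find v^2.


v^2 = sum of c_i^2 * e_i^2
Positive signature terms (e_i^2 = +1): 2^2 + 4^2 + (-5)^2 = 45
Negative signature terms (e_j^2 = -1): 1^2 + 1^2 = 2
v^2 = 45 - 2 = 43


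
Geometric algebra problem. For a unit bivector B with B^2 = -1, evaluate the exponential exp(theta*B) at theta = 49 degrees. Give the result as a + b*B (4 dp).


For a unit bivector B with B^2 = -1, the exponential series gives
e^(theta*B) = cos(theta) + sin(theta)*B (the GA analogue of Euler's formula).
theta = 49 degrees = 0.855211 rad
cos(49 deg) = 0.6561
sin(49 deg) = 0.7547
exp(theta*B) = 0.6561 + 0.7547*B


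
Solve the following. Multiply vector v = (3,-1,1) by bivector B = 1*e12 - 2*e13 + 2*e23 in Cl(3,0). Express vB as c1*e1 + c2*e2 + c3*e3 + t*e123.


vB has grade-1 (vector) and grade-3 (trivector) parts: vB = (v _| B) + (v ^ B).
Vector part <vB>_1:
  e1: -v2*b12 - v3*b13 = -(-1)*(1) - (1)*(-2) = 3
  e2: v1*b12 - v3*b23 = (3)*(1) - (1)*(2) = 1
  e3: v1*b13 + v2*b23 = (3)*(-2) + (-1)*(2) = -8
Trivector part <vB>_3:
  e123: v1*b23 - v2*b13 + v3*b12 = (3)*(2) - (-1)*(-2) + (1)*(1) = 5
vB = 3*e1 + 1*e2 - 8*e3 + 5*e123


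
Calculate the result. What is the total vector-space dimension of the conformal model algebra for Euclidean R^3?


The conformal model of R^3 uses Cl(4,1): the 3 Euclidean generators plus two extra orthogonal generators e+ (e+^2 = +1) and e- (e-^2 = -1), from which the null vectors e0, einf are built.
Number of generators m = 3 + 2 = 5.
dim Cl(p,q) = 2^m = 2^5 = 32
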